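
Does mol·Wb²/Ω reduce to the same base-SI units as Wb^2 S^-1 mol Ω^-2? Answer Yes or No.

Left side:
  Ω = V/A (resistance = voltage per current),
      = kg·m²·s⁻³·A⁻².
  So Ω⁻¹ = kg⁻¹·m⁻²·s³·A².
  Wb = V·s (flux: a volt is a weber per second),
      = kg·m²·s⁻²·A⁻¹.
  So Wb² = kg²·m⁴·s⁻⁴·A⁻².
  Combining: Ω⁻¹·mol·Wb² = (kg⁻¹·m⁻²·s³·A²) · mol · (kg²·m⁴·s⁻⁴·A⁻²) = kg·m²·s⁻¹·mol.
Right side:
  Wb = V·s (flux: a volt is a weber per second),
      = kg·m²·s⁻²·A⁻¹.
  So Wb² = kg²·m⁴·s⁻⁴·A⁻².
  S = 1/Ω (conductance is reciprocal resistance),
      = kg⁻¹·m⁻²·s³·A².
  So S⁻¹ = kg·m²·s⁻³·A⁻².
  Ω = V/A (resistance = voltage per current),
      = kg·m²·s⁻³·A⁻².
  So Ω⁻² = kg⁻²·m⁻⁴·s⁶·A⁴.
  Combining: Wb²·S⁻¹·mol·Ω⁻² = (kg²·m⁴·s⁻⁴·A⁻²) · (kg·m²·s⁻³·A⁻²) · mol · (kg⁻²·m⁻⁴·s⁶·A⁴) = kg·m²·s⁻¹·mol.
Both reduce to kg·m²·s⁻¹·mol.

Yes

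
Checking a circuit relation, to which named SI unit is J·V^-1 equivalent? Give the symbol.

C

J = N·m (work = force × distance),
    = kg·m²·s⁻².
V = W/A (potential = power per current),
    = kg·m²·s⁻³·A⁻¹.
So V⁻¹ = kg⁻¹·m⁻²·s³·A.
Combining: J·V⁻¹ = (kg·m²·s⁻²) · (kg⁻¹·m⁻²·s³·A) = s·A.
s·A is the base-SI form of the coulomb.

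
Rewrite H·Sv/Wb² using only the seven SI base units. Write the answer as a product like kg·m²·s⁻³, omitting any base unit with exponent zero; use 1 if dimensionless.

kg⁻¹

H = Wb/A (inductance = flux per current),
    = kg·m²·s⁻²·A⁻².
Sv = J/kg (equivalent dose = energy per mass),
    = m²·s⁻².
Wb = V·s (flux: a volt is a weber per second),
    = kg·m²·s⁻²·A⁻¹.
So Wb⁻² = kg⁻²·m⁻⁴·s⁴·A².
Combining: H·Sv·Wb⁻² = (kg·m²·s⁻²·A⁻²) · (m²·s⁻²) · (kg⁻²·m⁻⁴·s⁴·A²) = kg⁻¹.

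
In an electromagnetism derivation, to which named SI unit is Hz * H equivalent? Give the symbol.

Ω

Hz = 1/s = s⁻¹ (frequency is cycles per second).
H = Wb/A (inductance = flux per current),
    = kg·m²·s⁻²·A⁻².
Combining: Hz·H = s⁻¹ · (kg·m²·s⁻²·A⁻²) = kg·m²·s⁻³·A⁻².
kg·m²·s⁻³·A⁻² is the base-SI form of the ohm.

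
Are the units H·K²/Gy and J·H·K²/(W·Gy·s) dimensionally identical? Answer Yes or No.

Left side:
  H = Wb/A (inductance = flux per current),
      = kg·m²·s⁻²·A⁻².
  Gy = J/kg (absorbed dose = energy per mass),
      = m²·s⁻².
  So Gy⁻¹ = m⁻²·s².
  Combining: H·Gy⁻¹·K² = (kg·m²·s⁻²·A⁻²) · (m⁻²·s²) · K² = kg·A⁻²·K².
Right side:
  W = J/s (power = energy per time),
      = kg·m²·s⁻³.
  So W⁻¹ = kg⁻¹·m⁻²·s³.
  J = N·m (work = force × distance),
      = kg·m²·s⁻².
  Gy = J/kg (absorbed dose = energy per mass),
      = m²·s⁻².
  So Gy⁻¹ = m⁻²·s².
  H = Wb/A (inductance = flux per current),
      = kg·m²·s⁻²·A⁻².
  Combining: W⁻¹·J·Gy⁻¹·H·s⁻¹·K² = (kg⁻¹·m⁻²·s³) · (kg·m²·s⁻²) · (m⁻²·s²) · (kg·m²·s⁻²·A⁻²) · s⁻¹ · K² = kg·A⁻²·K².
Both reduce to kg·A⁻²·K².

Yes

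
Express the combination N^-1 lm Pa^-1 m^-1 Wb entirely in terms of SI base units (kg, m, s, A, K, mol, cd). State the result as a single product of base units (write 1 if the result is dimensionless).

kg⁻¹·m·s²·A⁻¹·cd

N = kg·m·s⁻².
So N⁻¹ = kg⁻¹·m⁻¹·s².
lm = cd.
Pa = kg·m⁻¹·s⁻².
So Pa⁻¹ = kg⁻¹·m·s².
Wb = kg·m²·s⁻²·A⁻¹.
Combining: N⁻¹·lm·Pa⁻¹·m⁻¹·Wb = (kg⁻¹·m⁻¹·s²) · cd · (kg⁻¹·m·s²) · m⁻¹ · (kg·m²·s⁻²·A⁻¹) = kg⁻¹·m·s²·A⁻¹·cd.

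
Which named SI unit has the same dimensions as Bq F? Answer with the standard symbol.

Bq = 1/s = s⁻¹ (activity is decays per second).
F = C/V (capacitance = charge per voltage),
    = A·s/(kg·m²·s⁻³·A⁻¹) (substituting C and V),
    = kg⁻¹·m⁻²·s⁴·A².
Combining: Bq·F = s⁻¹ · (kg⁻¹·m⁻²·s⁴·A²) = kg⁻¹·m⁻²·s³·A².
kg⁻¹·m⁻²·s³·A² is the base-SI form of the siemens.

S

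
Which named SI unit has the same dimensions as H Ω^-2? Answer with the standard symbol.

H = Wb/A (inductance = flux per current),
    = kg·m²·s⁻²·A⁻².
Ω = V/A (resistance = voltage per current),
    = kg·m²·s⁻³·A⁻².
So Ω⁻² = kg⁻²·m⁻⁴·s⁶·A⁴.
Combining: H·Ω⁻² = (kg·m²·s⁻²·A⁻²) · (kg⁻²·m⁻⁴·s⁶·A⁴) = kg⁻¹·m⁻²·s⁴·A².
kg⁻¹·m⁻²·s⁴·A² is the base-SI form of the farad.

F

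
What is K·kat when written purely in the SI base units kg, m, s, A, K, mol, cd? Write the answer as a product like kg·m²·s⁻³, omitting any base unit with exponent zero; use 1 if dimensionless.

s⁻¹·K·mol

kat = mol/s = s⁻¹·mol (catalytic activity).
Combining: K·kat = K · (s⁻¹·mol) = s⁻¹·K·mol.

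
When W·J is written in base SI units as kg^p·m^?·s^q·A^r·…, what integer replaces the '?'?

4

W = J/s (power = energy per time),
    = kg·m²·s⁻³.
J = N·m (work = force × distance),
    = kg·m²·s⁻².
Combining: W·J = (kg·m²·s⁻³) · (kg·m²·s⁻²) = kg²·m⁴·s⁻⁵.
The exponent of m is 4.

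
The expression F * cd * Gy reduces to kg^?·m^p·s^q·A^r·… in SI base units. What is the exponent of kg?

F = kg⁻¹·m⁻²·s⁴·A².
Gy = m²·s⁻².
Combining: F·cd·Gy = (kg⁻¹·m⁻²·s⁴·A²) · cd · (m²·s⁻²) = kg⁻¹·s²·A²·cd.
The exponent of kg is -1.

-1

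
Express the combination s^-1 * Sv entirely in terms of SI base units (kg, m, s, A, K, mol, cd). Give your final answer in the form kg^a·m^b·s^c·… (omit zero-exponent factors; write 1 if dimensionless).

Sv = m²·s⁻².
Combining: s⁻¹·Sv = s⁻¹ · (m²·s⁻²) = m²·s⁻³.

m²·s⁻³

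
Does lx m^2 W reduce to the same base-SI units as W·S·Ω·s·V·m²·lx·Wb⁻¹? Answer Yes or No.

Yes

Left side:
  lx = m⁻²·cd.
  W = kg·m²·s⁻³.
  Combining: lx·m²·W = (m⁻²·cd) · m² · (kg·m²·s⁻³) = kg·m²·s⁻³·cd.
Right side:
  W = J/s (power = energy per time),
      = kg·m²·s⁻³.
  S = 1/Ω (conductance is reciprocal resistance),
      = kg⁻¹·m⁻²·s³·A².
  Ω = V/A (resistance = voltage per current),
      = kg·m²·s⁻³·A⁻².
  V = W/A (potential = power per current),
      = kg·m²·s⁻³·A⁻¹.
  lx = lm/m² (illuminance = luminous flux per area),
      = m⁻²·cd.
  Wb = V·s (flux: a volt is a weber per second),
      = kg·m²·s⁻²·A⁻¹.
  So Wb⁻¹ = kg⁻¹·m⁻²·s²·A.
  Combining: W·S·Ω·s·V·m²·lx·Wb⁻¹ = (kg·m²·s⁻³) · (kg⁻¹·m⁻²·s³·A²) · (kg·m²·s⁻³·A⁻²) · s · (kg·m²·s⁻³·A⁻¹) · m² · (m⁻²·cd) · (kg⁻¹·m⁻²·s²·A) = kg·m²·s⁻³·cd.
Both reduce to kg·m²·s⁻³·cd.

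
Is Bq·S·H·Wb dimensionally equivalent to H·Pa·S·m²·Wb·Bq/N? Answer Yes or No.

Left side:
  Bq = s⁻¹.
  S = kg⁻¹·m⁻²·s³·A².
  H = kg·m²·s⁻²·A⁻².
  Wb = kg·m²·s⁻²·A⁻¹.
  Combining: Bq·S·H·Wb = s⁻¹ · (kg⁻¹·m⁻²·s³·A²) · (kg·m²·s⁻²·A⁻²) · (kg·m²·s⁻²·A⁻¹) = kg·m²·s⁻²·A⁻¹.
Right side:
  H = Wb/A (inductance = flux per current),
      = kg·m²·s⁻²·A⁻².
  Pa = N/m² (pressure = force per area),
      = kg·m⁻¹·s⁻².
  N = kg·m/s² = kg·m·s⁻² (force = mass × acceleration).
  So N⁻¹ = kg⁻¹·m⁻¹·s².
  S = 1/Ω (conductance is reciprocal resistance),
      = kg⁻¹·m⁻²·s³·A².
  Wb = V·s (flux: a volt is a weber per second),
      = kg·m²·s⁻²·A⁻¹.
  Bq = 1/s = s⁻¹ (activity is decays per second).
  Combining: H·Pa·N⁻¹·S·m²·Wb·Bq = (kg·m²·s⁻²·A⁻²) · (kg·m⁻¹·s⁻²) · (kg⁻¹·m⁻¹·s²) · (kg⁻¹·m⁻²·s³·A²) · m² · (kg·m²·s⁻²·A⁻¹) · s⁻¹ = kg·m²·s⁻²·A⁻¹.
Both reduce to kg·m²·s⁻²·A⁻¹.

Yes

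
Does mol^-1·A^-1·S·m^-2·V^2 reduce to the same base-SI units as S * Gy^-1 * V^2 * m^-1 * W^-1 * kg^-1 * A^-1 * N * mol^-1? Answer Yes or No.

No

Left side:
  S = kg⁻¹·m⁻²·s³·A².
  V = kg·m²·s⁻³·A⁻¹.
  So V² = kg²·m⁴·s⁻⁶·A⁻².
  Combining: mol⁻¹·A⁻¹·S·m⁻²·V² = mol⁻¹ · A⁻¹ · (kg⁻¹·m⁻²·s³·A²) · m⁻² · (kg²·m⁴·s⁻⁶·A⁻²) = kg·s⁻³·A⁻¹·mol⁻¹.
Right side:
  S = kg⁻¹·m⁻²·s³·A².
  Gy = m²·s⁻².
  So Gy⁻¹ = m⁻²·s².
  V = kg·m²·s⁻³·A⁻¹.
  So V² = kg²·m⁴·s⁻⁶·A⁻².
  W = kg·m²·s⁻³.
  So W⁻¹ = kg⁻¹·m⁻²·s³.
  N = kg·m·s⁻².
  Combining: S·Gy⁻¹·V²·m⁻¹·W⁻¹·kg⁻¹·A⁻¹·N·mol⁻¹ = (kg⁻¹·m⁻²·s³·A²) · (m⁻²·s²) · (kg²·m⁴·s⁻⁶·A⁻²) · m⁻¹ · (kg⁻¹·m⁻²·s³) · kg⁻¹ · A⁻¹ · (kg·m·s⁻²) · mol⁻¹ = m⁻²·A⁻¹·mol⁻¹.
Left is kg·s⁻³·A⁻¹·mol⁻¹; right is m⁻²·A⁻¹·mol⁻¹ — different.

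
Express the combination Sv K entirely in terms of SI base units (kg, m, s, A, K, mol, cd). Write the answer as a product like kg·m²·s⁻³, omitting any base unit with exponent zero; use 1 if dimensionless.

Sv = m²·s⁻².
Combining: Sv·K = (m²·s⁻²) · K = m²·s⁻²·K.

m²·s⁻²·K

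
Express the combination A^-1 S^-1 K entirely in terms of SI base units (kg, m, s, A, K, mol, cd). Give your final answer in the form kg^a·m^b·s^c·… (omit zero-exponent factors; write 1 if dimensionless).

S = 1/Ω (conductance is reciprocal resistance),
    = kg⁻¹·m⁻²·s³·A².
So S⁻¹ = kg·m²·s⁻³·A⁻².
Combining: A⁻¹·S⁻¹·K = A⁻¹ · (kg·m²·s⁻³·A⁻²) · K = kg·m²·s⁻³·A⁻³·K.

kg·m²·s⁻³·A⁻³·K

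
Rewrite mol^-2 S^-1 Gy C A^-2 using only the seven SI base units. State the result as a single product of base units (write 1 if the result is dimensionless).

S = 1/Ω (conductance is reciprocal resistance),
    = kg⁻¹·m⁻²·s³·A².
So S⁻¹ = kg·m²·s⁻³·A⁻².
Gy = J/kg (absorbed dose = energy per mass),
    = m²·s⁻².
C = A·s = s·A (charge = current × time).
Combining: mol⁻²·S⁻¹·Gy·C·A⁻² = mol⁻² · (kg·m²·s⁻³·A⁻²) · (m²·s⁻²) · (s·A) · A⁻² = kg·m⁴·s⁻⁴·A⁻³·mol⁻².

kg·m⁴·s⁻⁴·A⁻³·mol⁻²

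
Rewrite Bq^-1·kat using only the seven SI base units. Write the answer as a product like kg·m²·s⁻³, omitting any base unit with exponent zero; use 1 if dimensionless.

Bq = s⁻¹.
So Bq⁻¹ = s.
kat = s⁻¹·mol.
Combining: Bq⁻¹·kat = s · (s⁻¹·mol) = mol.

mol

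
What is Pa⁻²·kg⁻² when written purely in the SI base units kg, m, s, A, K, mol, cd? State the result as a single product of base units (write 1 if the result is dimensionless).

Pa = N/m² (pressure = force per area),
    = kg·m⁻¹·s⁻².
So Pa⁻² = kg⁻²·m²·s⁴.
Combining: Pa⁻²·kg⁻² = (kg⁻²·m²·s⁴) · kg⁻² = kg⁻⁴·m²·s⁴.

kg⁻⁴·m²·s⁴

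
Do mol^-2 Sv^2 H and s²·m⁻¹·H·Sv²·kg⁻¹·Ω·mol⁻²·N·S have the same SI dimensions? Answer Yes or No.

Left side:
  Sv = J/kg (equivalent dose = energy per mass),
      = m²·s⁻².
  So Sv² = m⁴·s⁻⁴.
  H = Wb/A (inductance = flux per current),
      = kg·m²·s⁻²·A⁻².
  Combining: mol⁻²·Sv²·H = mol⁻² · (m⁴·s⁻⁴) · (kg·m²·s⁻²·A⁻²) = kg·m⁶·s⁻⁶·A⁻²·mol⁻².
Right side:
  H = Wb/A (inductance = flux per current),
      = kg·m²·s⁻²·A⁻².
  Sv = J/kg (equivalent dose = energy per mass),
      = m²·s⁻².
  So Sv² = m⁴·s⁻⁴.
  Ω = V/A (resistance = voltage per current),
      = kg·m²·s⁻³·A⁻².
  N = kg·m/s² = kg·m·s⁻² (force = mass × acceleration).
  S = 1/Ω (conductance is reciprocal resistance),
      = kg⁻¹·m⁻²·s³·A².
  Combining: s²·m⁻¹·H·Sv²·kg⁻¹·Ω·mol⁻²·N·S = s² · m⁻¹ · (kg·m²·s⁻²·A⁻²) · (m⁴·s⁻⁴) · kg⁻¹ · (kg·m²·s⁻³·A⁻²) · mol⁻² · (kg·m·s⁻²) · (kg⁻¹·m⁻²·s³·A²) = kg·m⁶·s⁻⁶·A⁻²·mol⁻².
Both reduce to kg·m⁶·s⁻⁶·A⁻²·mol⁻².

Yes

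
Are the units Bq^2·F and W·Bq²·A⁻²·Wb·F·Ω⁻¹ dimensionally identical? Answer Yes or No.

Left side:
  Bq = 1/s = s⁻¹ (activity is decays per second).
  So Bq² = s⁻².
  F = C/V (capacitance = charge per voltage),
      = A·s/(kg·m²·s⁻³·A⁻¹) (substituting C and V),
      = kg⁻¹·m⁻²·s⁴·A².
  Combining: Bq²·F = s⁻² · (kg⁻¹·m⁻²·s⁴·A²) = kg⁻¹·m⁻²·s²·A².
Right side:
  W = J/s (power = energy per time),
      = kg·m²·s⁻³.
  Bq = 1/s = s⁻¹ (activity is decays per second).
  So Bq² = s⁻².
  Wb = V·s (flux: a volt is a weber per second),
      = kg·m²·s⁻²·A⁻¹.
  F = C/V (capacitance = charge per voltage),
      = A·s/(kg·m²·s⁻³·A⁻¹) (substituting C and V),
      = kg⁻¹·m⁻²·s⁴·A².
  Ω = V/A (resistance = voltage per current),
      = kg·m²·s⁻³·A⁻².
  So Ω⁻¹ = kg⁻¹·m⁻²·s³·A².
  Combining: W·Bq²·A⁻²·Wb·F·Ω⁻¹ = (kg·m²·s⁻³) · s⁻² · A⁻² · (kg·m²·s⁻²·A⁻¹) · (kg⁻¹·m⁻²·s⁴·A²) · (kg⁻¹·m⁻²·s³·A²) = A.
Left is kg⁻¹·m⁻²·s²·A²; right is A — different.

No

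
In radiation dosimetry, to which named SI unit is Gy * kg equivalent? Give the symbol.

Gy = m²·s⁻².
Combining: Gy·kg = (m²·s⁻²) · kg = kg·m²·s⁻².
kg·m²·s⁻² is the base-SI form of the joule.

J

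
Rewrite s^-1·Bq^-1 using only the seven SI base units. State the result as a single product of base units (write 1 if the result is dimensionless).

Bq = s⁻¹.
So Bq⁻¹ = s.
Combining: s⁻¹·Bq⁻¹ = s⁻¹ · s = 1.

1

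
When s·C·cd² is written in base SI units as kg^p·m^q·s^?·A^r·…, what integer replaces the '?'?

C = s·A.
Combining: s·C·cd² = s · (s·A) · cd² = s²·A·cd².
The exponent of s is 2.

2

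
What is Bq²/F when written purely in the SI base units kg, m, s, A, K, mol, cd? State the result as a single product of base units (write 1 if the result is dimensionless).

kg·m²·s⁻⁶·A⁻²

Bq = 1/s = s⁻¹ (activity is decays per second).
So Bq² = s⁻².
F = C/V (capacitance = charge per voltage),
    = A·s/(kg·m²·s⁻³·A⁻¹) (substituting C and V),
    = kg⁻¹·m⁻²·s⁴·A².
So F⁻¹ = kg·m²·s⁻⁴·A⁻².
Combining: Bq²·F⁻¹ = s⁻² · (kg·m²·s⁻⁴·A⁻²) = kg·m²·s⁻⁶·A⁻².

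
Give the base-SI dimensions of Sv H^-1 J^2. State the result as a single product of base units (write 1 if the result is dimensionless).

kg·m⁴·s⁻⁴·A²

Sv = J/kg (equivalent dose = energy per mass),
    = m²·s⁻².
H = Wb/A (inductance = flux per current),
    = kg·m²·s⁻²·A⁻².
So H⁻¹ = kg⁻¹·m⁻²·s²·A².
J = N·m (work = force × distance),
    = kg·m²·s⁻².
So J² = kg²·m⁴·s⁻⁴.
Combining: Sv·H⁻¹·J² = (m²·s⁻²) · (kg⁻¹·m⁻²·s²·A²) · (kg²·m⁴·s⁻⁴) = kg·m⁴·s⁻⁴·A².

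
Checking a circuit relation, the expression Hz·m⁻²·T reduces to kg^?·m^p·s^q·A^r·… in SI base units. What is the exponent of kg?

Hz = 1/s = s⁻¹ (frequency is cycles per second).
T = Wb/m² (flux density = flux per area),
    = kg·s⁻²·A⁻¹.
Combining: Hz·m⁻²·T = s⁻¹ · m⁻² · (kg·s⁻²·A⁻¹) = kg·m⁻²·s⁻³·A⁻¹.
The exponent of kg is 1.

1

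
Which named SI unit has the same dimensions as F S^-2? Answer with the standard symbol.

H

F = C/V (capacitance = charge per voltage),
    = A·s/(kg·m²·s⁻³·A⁻¹) (substituting C and V),
    = kg⁻¹·m⁻²·s⁴·A².
S = 1/Ω (conductance is reciprocal resistance),
    = kg⁻¹·m⁻²·s³·A².
So S⁻² = kg²·m⁴·s⁻⁶·A⁻⁴.
Combining: F·S⁻² = (kg⁻¹·m⁻²·s⁴·A²) · (kg²·m⁴·s⁻⁶·A⁻⁴) = kg·m²·s⁻²·A⁻².
kg·m²·s⁻²·A⁻² is the base-SI form of the henry.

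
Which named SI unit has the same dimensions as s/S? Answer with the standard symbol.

H

S = 1/Ω (conductance is reciprocal resistance),
    = kg⁻¹·m⁻²·s³·A².
So S⁻¹ = kg·m²·s⁻³·A⁻².
Combining: s·S⁻¹ = s · (kg·m²·s⁻³·A⁻²) = kg·m²·s⁻²·A⁻².
kg·m²·s⁻²·A⁻² is the base-SI form of the henry.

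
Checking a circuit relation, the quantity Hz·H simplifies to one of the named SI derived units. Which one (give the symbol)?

Hz = s⁻¹.
H = kg·m²·s⁻²·A⁻².
Combining: Hz·H = s⁻¹ · (kg·m²·s⁻²·A⁻²) = kg·m²·s⁻³·A⁻².
kg·m²·s⁻³·A⁻² is the base-SI form of the ohm.

Ω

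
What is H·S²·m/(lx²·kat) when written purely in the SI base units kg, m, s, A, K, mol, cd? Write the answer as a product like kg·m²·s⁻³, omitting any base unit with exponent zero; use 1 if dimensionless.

kg⁻¹·m³·s⁵·A²·mol⁻¹·cd⁻²

H = kg·m²·s⁻²·A⁻².
S = kg⁻¹·m⁻²·s³·A².
So S² = kg⁻²·m⁻⁴·s⁶·A⁴.
lx = m⁻²·cd.
So lx⁻² = m⁴·cd⁻².
kat = s⁻¹·mol.
So kat⁻¹ = s·mol⁻¹.
Combining: H·S²·lx⁻²·kat⁻¹·m = (kg·m²·s⁻²·A⁻²) · (kg⁻²·m⁻⁴·s⁶·A⁴) · (m⁴·cd⁻²) · (s·mol⁻¹) · m = kg⁻¹·m³·s⁵·A²·mol⁻¹·cd⁻².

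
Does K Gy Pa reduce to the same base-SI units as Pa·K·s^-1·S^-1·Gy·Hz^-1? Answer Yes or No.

Left side:
  Gy = J/kg (absorbed dose = energy per mass),
      = m²·s⁻².
  Pa = N/m² (pressure = force per area),
      = kg·m⁻¹·s⁻².
  Combining: K·Gy·Pa = K · (m²·s⁻²) · (kg·m⁻¹·s⁻²) = kg·m·s⁻⁴·K.
Right side:
  Pa = N/m² (pressure = force per area),
      = kg·m⁻¹·s⁻².
  S = 1/Ω (conductance is reciprocal resistance),
      = kg⁻¹·m⁻²·s³·A².
  So S⁻¹ = kg·m²·s⁻³·A⁻².
  Gy = J/kg (absorbed dose = energy per mass),
      = m²·s⁻².
  Hz = 1/s = s⁻¹ (frequency is cycles per second).
  So Hz⁻¹ = s.
  Combining: Pa·K·s⁻¹·S⁻¹·Gy·Hz⁻¹ = (kg·m⁻¹·s⁻²) · K · s⁻¹ · (kg·m²·s⁻³·A⁻²) · (m²·s⁻²) · s = kg²·m³·s⁻⁷·A⁻²·K.
Left is kg·m·s⁻⁴·K; right is kg²·m³·s⁻⁷·A⁻²·K — different.

No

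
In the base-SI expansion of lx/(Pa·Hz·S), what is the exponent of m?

1

Pa = N/m² (pressure = force per area),
    = kg·m⁻¹·s⁻².
So Pa⁻¹ = kg⁻¹·m·s².
Hz = 1/s = s⁻¹ (frequency is cycles per second).
So Hz⁻¹ = s.
S = 1/Ω (conductance is reciprocal resistance),
    = kg⁻¹·m⁻²·s³·A².
So S⁻¹ = kg·m²·s⁻³·A⁻².
lx = lm/m² (illuminance = luminous flux per area),
    = m⁻²·cd.
Combining: Pa⁻¹·Hz⁻¹·S⁻¹·lx = (kg⁻¹·m·s²) · s · (kg·m²·s⁻³·A⁻²) · (m⁻²·cd) = m·A⁻²·cd.
The exponent of m is 1.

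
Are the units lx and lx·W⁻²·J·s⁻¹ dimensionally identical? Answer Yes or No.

Left side:
  lx = lm/m² (illuminance = luminous flux per area),
      = m⁻²·cd.
Right side:
  lx = m⁻²·cd.
  W = kg·m²·s⁻³.
  So W⁻² = kg⁻²·m⁻⁴·s⁶.
  J = kg·m²·s⁻².
  Combining: lx·W⁻²·J·s⁻¹ = (m⁻²·cd) · (kg⁻²·m⁻⁴·s⁶) · (kg·m²·s⁻²) · s⁻¹ = kg⁻¹·m⁻⁴·s³·cd.
Left is m⁻²·cd; right is kg⁻¹·m⁻⁴·s³·cd — different.

No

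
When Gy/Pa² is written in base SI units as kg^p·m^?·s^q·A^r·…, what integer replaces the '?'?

4

Gy = m²·s⁻².
Pa = kg·m⁻¹·s⁻².
So Pa⁻² = kg⁻²·m²·s⁴.
Combining: Gy·Pa⁻² = (m²·s⁻²) · (kg⁻²·m²·s⁴) = kg⁻²·m⁴·s².
The exponent of m is 4.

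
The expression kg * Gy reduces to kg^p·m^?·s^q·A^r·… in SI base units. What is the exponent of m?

Gy = J/kg (absorbed dose = energy per mass),
    = m²·s⁻².
Combining: kg·Gy = kg · (m²·s⁻²) = kg·m²·s⁻².
The exponent of m is 2.

2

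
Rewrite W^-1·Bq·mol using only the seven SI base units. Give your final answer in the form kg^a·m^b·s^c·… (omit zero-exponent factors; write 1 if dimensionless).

W = J/s (power = energy per time),
    = kg·m²·s⁻³.
So W⁻¹ = kg⁻¹·m⁻²·s³.
Bq = 1/s = s⁻¹ (activity is decays per second).
Combining: W⁻¹·Bq·mol = (kg⁻¹·m⁻²·s³) · s⁻¹ · mol = kg⁻¹·m⁻²·s²·mol.

kg⁻¹·m⁻²·s²·mol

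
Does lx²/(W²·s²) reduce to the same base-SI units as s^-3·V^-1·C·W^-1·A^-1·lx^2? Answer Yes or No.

No

Left side:
  lx = lm/m² (illuminance = luminous flux per area),
      = m⁻²·cd.
  So lx² = m⁻⁴·cd².
  W = J/s (power = energy per time),
      = kg·m²·s⁻³.
  So W⁻² = kg⁻²·m⁻⁴·s⁶.
  Combining: lx²·W⁻²·s⁻² = (m⁻⁴·cd²) · (kg⁻²·m⁻⁴·s⁶) · s⁻² = kg⁻²·m⁻⁸·s⁴·cd².
Right side:
  V = W/A (potential = power per current),
      = kg·m²·s⁻³·A⁻¹.
  So V⁻¹ = kg⁻¹·m⁻²·s³·A.
  C = A·s = s·A (charge = current × time).
  W = J/s (power = energy per time),
      = kg·m²·s⁻³.
  So W⁻¹ = kg⁻¹·m⁻²·s³.
  lx = lm/m² (illuminance = luminous flux per area),
      = m⁻²·cd.
  So lx² = m⁻⁴·cd².
  Combining: s⁻³·V⁻¹·C·W⁻¹·A⁻¹·lx² = s⁻³ · (kg⁻¹·m⁻²·s³·A) · (s·A) · (kg⁻¹·m⁻²·s³) · A⁻¹ · (m⁻⁴·cd²) = kg⁻²·m⁻⁸·s⁴·A·cd².
Left is kg⁻²·m⁻⁸·s⁴·cd²; right is kg⁻²·m⁻⁸·s⁴·A·cd² — different.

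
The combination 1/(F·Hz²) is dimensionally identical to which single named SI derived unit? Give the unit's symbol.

H

F = C/V (capacitance = charge per voltage),
    = A·s/(kg·m²·s⁻³·A⁻¹) (substituting C and V),
    = kg⁻¹·m⁻²·s⁴·A².
So F⁻¹ = kg·m²·s⁻⁴·A⁻².
Hz = 1/s = s⁻¹ (frequency is cycles per second).
So Hz⁻² = s².
Combining: F⁻¹·Hz⁻² = (kg·m²·s⁻⁴·A⁻²) · s² = kg·m²·s⁻²·A⁻².
kg·m²·s⁻²·A⁻² is the base-SI form of the henry.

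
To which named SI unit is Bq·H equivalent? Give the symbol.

Ω

Bq = s⁻¹.
H = kg·m²·s⁻²·A⁻².
Combining: Bq·H = s⁻¹ · (kg·m²·s⁻²·A⁻²) = kg·m²·s⁻³·A⁻².
kg·m²·s⁻³·A⁻² is the base-SI form of the ohm.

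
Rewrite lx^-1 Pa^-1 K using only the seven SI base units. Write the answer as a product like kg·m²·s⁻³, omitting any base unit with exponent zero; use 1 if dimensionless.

lx = lm/m² (illuminance = luminous flux per area),
    = m⁻²·cd.
So lx⁻¹ = m²·cd⁻¹.
Pa = N/m² (pressure = force per area),
    = kg·m⁻¹·s⁻².
So Pa⁻¹ = kg⁻¹·m·s².
Combining: lx⁻¹·Pa⁻¹·K = (m²·cd⁻¹) · (kg⁻¹·m·s²) · K = kg⁻¹·m³·s²·K·cd⁻¹.

kg⁻¹·m³·s²·K·cd⁻¹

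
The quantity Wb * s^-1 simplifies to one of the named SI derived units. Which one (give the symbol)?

V

Wb = kg·m²·s⁻²·A⁻¹.
Combining: Wb·s⁻¹ = (kg·m²·s⁻²·A⁻¹) · s⁻¹ = kg·m²·s⁻³·A⁻¹.
kg·m²·s⁻³·A⁻¹ is the base-SI form of the volt.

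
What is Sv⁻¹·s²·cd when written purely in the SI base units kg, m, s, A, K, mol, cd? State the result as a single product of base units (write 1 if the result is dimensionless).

m⁻²·s⁴·cd

Sv = m²·s⁻².
So Sv⁻¹ = m⁻²·s².
Combining: Sv⁻¹·s²·cd = (m⁻²·s²) · s² · cd = m⁻²·s⁴·cd.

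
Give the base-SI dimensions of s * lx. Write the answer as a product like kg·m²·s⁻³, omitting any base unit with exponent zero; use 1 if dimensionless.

lx = m⁻²·cd.
Combining: s·lx = s · (m⁻²·cd) = m⁻²·s·cd.

m⁻²·s·cd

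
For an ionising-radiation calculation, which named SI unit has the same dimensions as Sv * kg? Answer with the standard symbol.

J

Sv = m²·s⁻².
Combining: Sv·kg = (m²·s⁻²) · kg = kg·m²·s⁻².
kg·m²·s⁻² is the base-SI form of the joule.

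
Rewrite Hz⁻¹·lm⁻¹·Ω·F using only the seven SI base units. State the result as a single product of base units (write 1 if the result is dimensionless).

s²·cd⁻¹

Hz = 1/s = s⁻¹ (frequency is cycles per second).
So Hz⁻¹ = s.
lm = cd·sr = cd (luminous flux; sr is dimensionless).
So lm⁻¹ = cd⁻¹.
Ω = V/A (resistance = voltage per current),
    = kg·m²·s⁻³·A⁻².
F = C/V (capacitance = charge per voltage),
    = A·s/(kg·m²·s⁻³·A⁻¹) (substituting C and V),
    = kg⁻¹·m⁻²·s⁴·A².
Combining: Hz⁻¹·lm⁻¹·Ω·F = s · cd⁻¹ · (kg·m²·s⁻³·A⁻²) · (kg⁻¹·m⁻²·s⁴·A²) = s²·cd⁻¹.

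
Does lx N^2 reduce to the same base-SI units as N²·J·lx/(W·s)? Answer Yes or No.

Yes

Left side:
  lx = lm/m² (illuminance = luminous flux per area),
      = m⁻²·cd.
  N = kg·m/s² = kg·m·s⁻² (force = mass × acceleration).
  So N² = kg²·m²·s⁻⁴.
  Combining: lx·N² = (m⁻²·cd) · (kg²·m²·s⁻⁴) = kg²·s⁻⁴·cd.
Right side:
  N = kg·m/s² = kg·m·s⁻² (force = mass × acceleration).
  So N² = kg²·m²·s⁻⁴.
  J = N·m (work = force × distance),
      = kg·m²·s⁻².
  lx = lm/m² (illuminance = luminous flux per area),
      = m⁻²·cd.
  W = J/s (power = energy per time),
      = kg·m²·s⁻³.
  So W⁻¹ = kg⁻¹·m⁻²·s³.
  Combining: N²·J·lx·W⁻¹·s⁻¹ = (kg²·m²·s⁻⁴) · (kg·m²·s⁻²) · (m⁻²·cd) · (kg⁻¹·m⁻²·s³) · s⁻¹ = kg²·s⁻⁴·cd.
Both reduce to kg²·s⁻⁴·cd.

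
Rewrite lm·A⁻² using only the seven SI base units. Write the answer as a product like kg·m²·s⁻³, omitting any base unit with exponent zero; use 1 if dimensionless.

A⁻²·cd

lm = cd.
Combining: lm·A⁻² = cd · A⁻² = A⁻²·cd.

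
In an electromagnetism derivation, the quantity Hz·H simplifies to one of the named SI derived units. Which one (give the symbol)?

Ω

Hz = s⁻¹.
H = kg·m²·s⁻²·A⁻².
Combining: Hz·H = s⁻¹ · (kg·m²·s⁻²·A⁻²) = kg·m²·s⁻³·A⁻².
kg·m²·s⁻³·A⁻² is the base-SI form of the ohm.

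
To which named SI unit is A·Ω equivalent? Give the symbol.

Ω = V/A (resistance = voltage per current),
    = kg·m²·s⁻³·A⁻².
Combining: A·Ω = A · (kg·m²·s⁻³·A⁻²) = kg·m²·s⁻³·A⁻¹.
kg·m²·s⁻³·A⁻¹ is the base-SI form of the volt.

V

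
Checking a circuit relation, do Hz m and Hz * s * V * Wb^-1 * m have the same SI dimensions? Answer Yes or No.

Yes

Left side:
  Hz = 1/s = s⁻¹ (frequency is cycles per second).
  Combining: Hz·m = s⁻¹ · m = m·s⁻¹.
Right side:
  Hz = 1/s = s⁻¹ (frequency is cycles per second).
  V = W/A (potential = power per current),
      = kg·m²·s⁻³·A⁻¹.
  Wb = V·s (flux: a volt is a weber per second),
      = kg·m²·s⁻²·A⁻¹.
  So Wb⁻¹ = kg⁻¹·m⁻²·s²·A.
  Combining: Hz·s·V·Wb⁻¹·m = s⁻¹ · s · (kg·m²·s⁻³·A⁻¹) · (kg⁻¹·m⁻²·s²·A) · m = m·s⁻¹.
Both reduce to m·s⁻¹.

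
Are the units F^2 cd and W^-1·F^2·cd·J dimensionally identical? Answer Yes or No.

No

Left side:
  F = C/V (capacitance = charge per voltage),
      = A·s/(kg·m²·s⁻³·A⁻¹) (substituting C and V),
      = kg⁻¹·m⁻²·s⁴·A².
  So F² = kg⁻²·m⁻⁴·s⁸·A⁴.
  Combining: F²·cd = (kg⁻²·m⁻⁴·s⁸·A⁴) · cd = kg⁻²·m⁻⁴·s⁸·A⁴·cd.
Right side:
  W = kg·m²·s⁻³.
  So W⁻¹ = kg⁻¹·m⁻²·s³.
  F = kg⁻¹·m⁻²·s⁴·A².
  So F² = kg⁻²·m⁻⁴·s⁸·A⁴.
  J = kg·m²·s⁻².
  Combining: W⁻¹·F²·cd·J = (kg⁻¹·m⁻²·s³) · (kg⁻²·m⁻⁴·s⁸·A⁴) · cd · (kg·m²·s⁻²) = kg⁻²·m⁻⁴·s⁹·A⁴·cd.
Left is kg⁻²·m⁻⁴·s⁸·A⁴·cd; right is kg⁻²·m⁻⁴·s⁹·A⁴·cd — different.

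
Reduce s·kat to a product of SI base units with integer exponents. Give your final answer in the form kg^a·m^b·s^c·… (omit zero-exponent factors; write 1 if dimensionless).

kat = mol/s = s⁻¹·mol (catalytic activity).
Combining: s·kat = s · (s⁻¹·mol) = mol.

mol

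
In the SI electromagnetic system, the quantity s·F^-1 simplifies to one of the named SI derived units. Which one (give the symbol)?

F = kg⁻¹·m⁻²·s⁴·A².
So F⁻¹ = kg·m²·s⁻⁴·A⁻².
Combining: s·F⁻¹ = s · (kg·m²·s⁻⁴·A⁻²) = kg·m²·s⁻³·A⁻².
kg·m²·s⁻³·A⁻² is the base-SI form of the ohm.

Ω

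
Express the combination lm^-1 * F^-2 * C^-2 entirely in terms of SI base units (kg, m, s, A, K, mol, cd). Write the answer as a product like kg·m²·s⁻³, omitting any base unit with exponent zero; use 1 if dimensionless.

lm = cd.
So lm⁻¹ = cd⁻¹.
F = kg⁻¹·m⁻²·s⁴·A².
So F⁻² = kg²·m⁴·s⁻⁸·A⁻⁴.
C = s·A.
So C⁻² = s⁻²·A⁻².
Combining: lm⁻¹·F⁻²·C⁻² = cd⁻¹ · (kg²·m⁴·s⁻⁸·A⁻⁴) · (s⁻²·A⁻²) = kg²·m⁴·s⁻¹⁰·A⁻⁶·cd⁻¹.

kg²·m⁴·s⁻¹⁰·A⁻⁶·cd⁻¹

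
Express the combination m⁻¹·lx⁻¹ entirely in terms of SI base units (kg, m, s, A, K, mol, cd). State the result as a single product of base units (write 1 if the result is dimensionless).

lx = lm/m² (illuminance = luminous flux per area),
    = m⁻²·cd.
So lx⁻¹ = m²·cd⁻¹.
Combining: m⁻¹·lx⁻¹ = m⁻¹ · (m²·cd⁻¹) = m·cd⁻¹.

m·cd⁻¹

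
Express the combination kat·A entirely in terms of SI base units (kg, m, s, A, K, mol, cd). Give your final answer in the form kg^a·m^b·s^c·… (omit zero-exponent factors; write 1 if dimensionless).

kat = mol/s = s⁻¹·mol (catalytic activity).
Combining: kat·A = (s⁻¹·mol) · A = s⁻¹·A·mol.

s⁻¹·A·mol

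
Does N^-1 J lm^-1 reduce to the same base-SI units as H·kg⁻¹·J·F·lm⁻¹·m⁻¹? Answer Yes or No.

Left side:
  N = kg·m·s⁻².
  So N⁻¹ = kg⁻¹·m⁻¹·s².
  J = kg·m²·s⁻².
  lm = cd.
  So lm⁻¹ = cd⁻¹.
  Combining: N⁻¹·J·lm⁻¹ = (kg⁻¹·m⁻¹·s²) · (kg·m²·s⁻²) · cd⁻¹ = m·cd⁻¹.
Right side:
  H = Wb/A (inductance = flux per current),
      = kg·m²·s⁻²·A⁻².
  J = N·m (work = force × distance),
      = kg·m²·s⁻².
  F = C/V (capacitance = charge per voltage),
      = A·s/(kg·m²·s⁻³·A⁻¹) (substituting C and V),
      = kg⁻¹·m⁻²·s⁴·A².
  lm = cd·sr = cd (luminous flux; sr is dimensionless).
  So lm⁻¹ = cd⁻¹.
  Combining: H·kg⁻¹·J·F·lm⁻¹·m⁻¹ = (kg·m²·s⁻²·A⁻²) · kg⁻¹ · (kg·m²·s⁻²) · (kg⁻¹·m⁻²·s⁴·A²) · cd⁻¹ · m⁻¹ = m·cd⁻¹.
Both reduce to m·cd⁻¹.

Yes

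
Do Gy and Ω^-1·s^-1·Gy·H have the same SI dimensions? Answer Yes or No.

Left side:
  Gy = J/kg (absorbed dose = energy per mass),
      = m²·s⁻².
Right side:
  Ω = V/A (resistance = voltage per current),
      = kg·m²·s⁻³·A⁻².
  So Ω⁻¹ = kg⁻¹·m⁻²·s³·A².
  Gy = J/kg (absorbed dose = energy per mass),
      = m²·s⁻².
  H = Wb/A (inductance = flux per current),
      = kg·m²·s⁻²·A⁻².
  Combining: Ω⁻¹·s⁻¹·Gy·H = (kg⁻¹·m⁻²·s³·A²) · s⁻¹ · (m²·s⁻²) · (kg·m²·s⁻²·A⁻²) = m²·s⁻².
Both reduce to m²·s⁻².

Yes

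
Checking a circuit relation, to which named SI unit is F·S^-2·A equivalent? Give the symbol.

F = C/V (capacitance = charge per voltage),
    = A·s/(kg·m²·s⁻³·A⁻¹) (substituting C and V),
    = kg⁻¹·m⁻²·s⁴·A².
S = 1/Ω (conductance is reciprocal resistance),
    = kg⁻¹·m⁻²·s³·A².
So S⁻² = kg²·m⁴·s⁻⁶·A⁻⁴.
Combining: F·S⁻²·A = (kg⁻¹·m⁻²·s⁴·A²) · (kg²·m⁴·s⁻⁶·A⁻⁴) · A = kg·m²·s⁻²·A⁻¹.
kg·m²·s⁻²·A⁻¹ is the base-SI form of the weber.

Wb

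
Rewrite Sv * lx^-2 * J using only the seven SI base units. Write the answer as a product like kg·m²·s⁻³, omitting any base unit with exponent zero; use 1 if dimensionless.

kg·m⁸·s⁻⁴·cd⁻²

Sv = J/kg (equivalent dose = energy per mass),
    = m²·s⁻².
lx = lm/m² (illuminance = luminous flux per area),
    = m⁻²·cd.
So lx⁻² = m⁴·cd⁻².
J = N·m (work = force × distance),
    = kg·m²·s⁻².
Combining: Sv·lx⁻²·J = (m²·s⁻²) · (m⁴·cd⁻²) · (kg·m²·s⁻²) = kg·m⁸·s⁻⁴·cd⁻².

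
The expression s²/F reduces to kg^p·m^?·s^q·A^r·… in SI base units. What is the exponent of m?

2

F = C/V (capacitance = charge per voltage),
    = A·s/(kg·m²·s⁻³·A⁻¹) (substituting C and V),
    = kg⁻¹·m⁻²·s⁴·A².
So F⁻¹ = kg·m²·s⁻⁴·A⁻².
Combining: s²·F⁻¹ = s² · (kg·m²·s⁻⁴·A⁻²) = kg·m²·s⁻²·A⁻².
The exponent of m is 2.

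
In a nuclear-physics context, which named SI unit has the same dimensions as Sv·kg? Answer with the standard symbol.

Sv = m²·s⁻².
Combining: Sv·kg = (m²·s⁻²) · kg = kg·m²·s⁻².
kg·m²·s⁻² is the base-SI form of the joule.

J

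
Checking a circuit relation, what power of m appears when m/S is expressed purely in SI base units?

S = kg⁻¹·m⁻²·s³·A².
So S⁻¹ = kg·m²·s⁻³·A⁻².
Combining: S⁻¹·m = (kg·m²·s⁻³·A⁻²) · m = kg·m³·s⁻³·A⁻².
The exponent of m is 3.

3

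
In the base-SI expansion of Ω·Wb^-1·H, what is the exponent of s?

-3

Ω = kg·m²·s⁻³·A⁻².
Wb = kg·m²·s⁻²·A⁻¹.
So Wb⁻¹ = kg⁻¹·m⁻²·s²·A.
H = kg·m²·s⁻²·A⁻².
Combining: Ω·Wb⁻¹·H = (kg·m²·s⁻³·A⁻²) · (kg⁻¹·m⁻²·s²·A) · (kg·m²·s⁻²·A⁻²) = kg·m²·s⁻³·A⁻³.
The exponent of s is -3.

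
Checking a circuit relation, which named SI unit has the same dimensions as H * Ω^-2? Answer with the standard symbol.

F

H = Wb/A (inductance = flux per current),
    = kg·m²·s⁻²·A⁻².
Ω = V/A (resistance = voltage per current),
    = kg·m²·s⁻³·A⁻².
So Ω⁻² = kg⁻²·m⁻⁴·s⁶·A⁴.
Combining: H·Ω⁻² = (kg·m²·s⁻²·A⁻²) · (kg⁻²·m⁻⁴·s⁶·A⁴) = kg⁻¹·m⁻²·s⁴·A².
kg⁻¹·m⁻²·s⁴·A² is the base-SI form of the farad.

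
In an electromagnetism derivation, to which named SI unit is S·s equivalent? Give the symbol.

S = 1/Ω (conductance is reciprocal resistance),
    = kg⁻¹·m⁻²·s³·A².
Combining: S·s = (kg⁻¹·m⁻²·s³·A²) · s = kg⁻¹·m⁻²·s⁴·A².
kg⁻¹·m⁻²·s⁴·A² is the base-SI form of the farad.

F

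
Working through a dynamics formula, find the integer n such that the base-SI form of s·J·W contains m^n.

J = kg·m²·s⁻².
W = kg·m²·s⁻³.
Combining: s·J·W = s · (kg·m²·s⁻²) · (kg·m²·s⁻³) = kg²·m⁴·s⁻⁴.
The exponent of m is 4.

4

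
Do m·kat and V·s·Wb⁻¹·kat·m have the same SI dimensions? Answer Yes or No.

Left side:
  kat = mol/s = s⁻¹·mol (catalytic activity).
  Combining: m·kat = m · (s⁻¹·mol) = m·s⁻¹·mol.
Right side:
  V = W/A (potential = power per current),
      = kg·m²·s⁻³·A⁻¹.
  Wb = V·s (flux: a volt is a weber per second),
      = kg·m²·s⁻²·A⁻¹.
  So Wb⁻¹ = kg⁻¹·m⁻²·s²·A.
  kat = mol/s = s⁻¹·mol (catalytic activity).
  Combining: V·s·Wb⁻¹·kat·m = (kg·m²·s⁻³·A⁻¹) · s · (kg⁻¹·m⁻²·s²·A) · (s⁻¹·mol) · m = m·s⁻¹·mol.
Both reduce to m·s⁻¹·mol.

Yes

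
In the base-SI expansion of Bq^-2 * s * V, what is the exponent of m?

Bq = 1/s = s⁻¹ (activity is decays per second).
So Bq⁻² = s².
V = W/A (potential = power per current),
    = kg·m²·s⁻³·A⁻¹.
Combining: Bq⁻²·s·V = s² · s · (kg·m²·s⁻³·A⁻¹) = kg·m²·A⁻¹.
The exponent of m is 2.

2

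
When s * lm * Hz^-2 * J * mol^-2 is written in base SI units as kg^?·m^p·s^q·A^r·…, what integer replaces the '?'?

lm = cd.
Hz = s⁻¹.
So Hz⁻² = s².
J = kg·m²·s⁻².
Combining: s·lm·Hz⁻²·J·mol⁻² = s · cd · s² · (kg·m²·s⁻²) · mol⁻² = kg·m²·s·mol⁻²·cd.
The exponent of kg is 1.

1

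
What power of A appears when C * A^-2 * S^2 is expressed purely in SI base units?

3

C = s·A.
S = kg⁻¹·m⁻²·s³·A².
So S² = kg⁻²·m⁻⁴·s⁶·A⁴.
Combining: C·A⁻²·S² = (s·A) · A⁻² · (kg⁻²·m⁻⁴·s⁶·A⁴) = kg⁻²·m⁻⁴·s⁷·A³.
The exponent of A is 3.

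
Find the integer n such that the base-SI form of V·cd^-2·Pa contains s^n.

-5

V = W/A (potential = power per current),
    = kg·m²·s⁻³·A⁻¹.
Pa = N/m² (pressure = force per area),
    = kg·m⁻¹·s⁻².
Combining: V·cd⁻²·Pa = (kg·m²·s⁻³·A⁻¹) · cd⁻² · (kg·m⁻¹·s⁻²) = kg²·m·s⁻⁵·A⁻¹·cd⁻².
The exponent of s is -5.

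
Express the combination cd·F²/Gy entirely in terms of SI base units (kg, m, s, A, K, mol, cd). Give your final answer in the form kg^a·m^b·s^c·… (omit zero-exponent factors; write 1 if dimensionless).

kg⁻²·m⁻⁶·s¹⁰·A⁴·cd

Gy = m²·s⁻².
So Gy⁻¹ = m⁻²·s².
F = kg⁻¹·m⁻²·s⁴·A².
So F² = kg⁻²·m⁻⁴·s⁸·A⁴.
Combining: Gy⁻¹·cd·F² = (m⁻²·s²) · cd · (kg⁻²·m⁻⁴·s⁸·A⁴) = kg⁻²·m⁻⁶·s¹⁰·A⁴·cd.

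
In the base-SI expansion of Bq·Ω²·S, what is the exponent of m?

2

Bq = s⁻¹.
Ω = kg·m²·s⁻³·A⁻².
So Ω² = kg²·m⁴·s⁻⁶·A⁻⁴.
S = kg⁻¹·m⁻²·s³·A².
Combining: Bq·Ω²·S = s⁻¹ · (kg²·m⁴·s⁻⁶·A⁻⁴) · (kg⁻¹·m⁻²·s³·A²) = kg·m²·s⁻⁴·A⁻².
The exponent of m is 2.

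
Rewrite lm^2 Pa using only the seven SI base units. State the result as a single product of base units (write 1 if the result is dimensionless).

kg·m⁻¹·s⁻²·cd²

lm = cd·sr = cd (luminous flux; sr is dimensionless).
So lm² = cd².
Pa = N/m² (pressure = force per area),
    = kg·m⁻¹·s⁻².
Combining: lm²·Pa = cd² · (kg·m⁻¹·s⁻²) = kg·m⁻¹·s⁻²·cd².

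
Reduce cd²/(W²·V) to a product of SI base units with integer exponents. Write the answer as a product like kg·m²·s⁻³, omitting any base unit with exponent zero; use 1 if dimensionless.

kg⁻³·m⁻⁶·s⁹·A·cd²

W = J/s (power = energy per time),
    = kg·m²·s⁻³.
So W⁻² = kg⁻²·m⁻⁴·s⁶.
V = W/A (potential = power per current),
    = kg·m²·s⁻³·A⁻¹.
So V⁻¹ = kg⁻¹·m⁻²·s³·A.
Combining: W⁻²·V⁻¹·cd² = (kg⁻²·m⁻⁴·s⁶) · (kg⁻¹·m⁻²·s³·A) · cd² = kg⁻³·m⁻⁶·s⁹·A·cd².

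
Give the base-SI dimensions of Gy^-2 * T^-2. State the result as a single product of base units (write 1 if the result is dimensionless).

Gy = m²·s⁻².
So Gy⁻² = m⁻⁴·s⁴.
T = kg·s⁻²·A⁻¹.
So T⁻² = kg⁻²·s⁴·A².
Combining: Gy⁻²·T⁻² = (m⁻⁴·s⁴) · (kg⁻²·s⁴·A²) = kg⁻²·m⁻⁴·s⁸·A².

kg⁻²·m⁻⁴·s⁸·A²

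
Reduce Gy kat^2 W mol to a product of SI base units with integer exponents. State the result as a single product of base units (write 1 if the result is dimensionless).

kg·m⁴·s⁻⁷·mol³

Gy = m²·s⁻².
kat = s⁻¹·mol.
So kat² = s⁻²·mol².
W = kg·m²·s⁻³.
Combining: Gy·kat²·W·mol = (m²·s⁻²) · (s⁻²·mol²) · (kg·m²·s⁻³) · mol = kg·m⁴·s⁻⁷·mol³.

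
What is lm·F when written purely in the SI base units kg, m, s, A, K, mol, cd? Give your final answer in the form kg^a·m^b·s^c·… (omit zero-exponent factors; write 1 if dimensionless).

lm = cd.
F = kg⁻¹·m⁻²·s⁴·A².
Combining: lm·F = cd · (kg⁻¹·m⁻²·s⁴·A²) = kg⁻¹·m⁻²·s⁴·A²·cd.

kg⁻¹·m⁻²·s⁴·A²·cd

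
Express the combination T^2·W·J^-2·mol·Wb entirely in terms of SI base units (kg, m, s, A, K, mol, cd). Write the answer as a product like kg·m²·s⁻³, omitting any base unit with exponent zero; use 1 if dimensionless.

kg²·s⁻⁵·A⁻³·mol

T = Wb/m² (flux density = flux per area),
    = kg·s⁻²·A⁻¹.
So T² = kg²·s⁻⁴·A⁻².
W = J/s (power = energy per time),
    = kg·m²·s⁻³.
J = N·m (work = force × distance),
    = kg·m²·s⁻².
So J⁻² = kg⁻²·m⁻⁴·s⁴.
Wb = V·s (flux: a volt is a weber per second),
    = kg·m²·s⁻²·A⁻¹.
Combining: T²·W·J⁻²·mol·Wb = (kg²·s⁻⁴·A⁻²) · (kg·m²·s⁻³) · (kg⁻²·m⁻⁴·s⁴) · mol · (kg·m²·s⁻²·A⁻¹) = kg²·s⁻⁵·A⁻³·mol.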